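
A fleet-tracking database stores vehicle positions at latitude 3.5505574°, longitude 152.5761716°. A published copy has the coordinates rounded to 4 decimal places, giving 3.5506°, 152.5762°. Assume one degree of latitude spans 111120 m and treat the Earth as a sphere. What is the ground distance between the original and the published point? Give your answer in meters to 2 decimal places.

The latitude changed by -0.0000426° and the longitude by -0.0000284°.
N–S: -0.0000426° × 111120 m/° = -4.73371 m.
East–west at this latitude: -0.0000284° × 111120 × cos 3.5506° ≈ -0.0000284 × 110907 = -3.14975 m.
Distance: √(4.73371² + 3.14975²) ≈ 5.68586 m.

5.69 meters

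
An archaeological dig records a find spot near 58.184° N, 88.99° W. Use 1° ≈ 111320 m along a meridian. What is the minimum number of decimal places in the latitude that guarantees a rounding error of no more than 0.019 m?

One degree of latitude covers 111320 m.
N decimal places → at most half a unit in the last place, 0.5 × 10⁻ᴺ° = 111320/2 × 10⁻ᴺ m.
Need 0.5 × 111320 × 10⁻ᴺ ≤ 0.019 → 10⁻ᴺ ≤ 3.414e-07, so N ≥ 6.47.
At 6 places the error can reach 0.0557 m, but 7 places keeps it to 0.00557 m.

7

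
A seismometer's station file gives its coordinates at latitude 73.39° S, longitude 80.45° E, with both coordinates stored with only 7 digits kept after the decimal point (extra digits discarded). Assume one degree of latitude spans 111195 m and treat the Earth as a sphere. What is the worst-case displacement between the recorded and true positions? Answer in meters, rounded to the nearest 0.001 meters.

0.012 meters

Truncating at 7 decimal places can drop up to a full unit in the last place, so each coordinate may be off by as much as 1e-07°.
Latitude error → 1e-07 × 111195 = 0.0111195 m along the meridian.
Longitude error → 1e-07 × 111195 × cos 73.39° = 1e-07 × 111195 × 0.2859 ≈ 0.00317857 m.
Worst case both components are at the extreme and orthogonal: √(0.0111195² + 0.00317857²) ≈ 0.0115649 m.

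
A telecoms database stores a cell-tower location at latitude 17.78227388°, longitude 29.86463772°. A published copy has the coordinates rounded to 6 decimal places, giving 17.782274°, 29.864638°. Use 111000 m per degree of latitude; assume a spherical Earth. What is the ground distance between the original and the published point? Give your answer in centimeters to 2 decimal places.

Δlat = 17.78227388 − 17.782274 = -0.00000012°; Δlon = 29.86463772 − 29.864638 = -0.00000028°.
North–south shift: -0.00000012 × 111000 = -0.01332 m.
East–west at this latitude: -0.00000028° × 111000 × cos 17.7823° ≈ -0.00000028 × 105697 = -0.0295951 m.
Hypotenuse of the two orthogonal shifts: √(0.01332² + 0.0295951²) = 0.0324545 m.
That is 0.0324545 m = 3.2454 cm.

3.25 centimeters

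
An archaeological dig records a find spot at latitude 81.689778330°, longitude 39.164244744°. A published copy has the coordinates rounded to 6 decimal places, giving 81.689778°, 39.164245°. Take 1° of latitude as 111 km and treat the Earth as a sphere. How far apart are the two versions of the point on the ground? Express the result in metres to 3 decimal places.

The latitude changed by +0.000000330° and the longitude by -0.000000256°.
North–south shift: 0.000000330 × 111000 = 0.03663 m.
E–W at 81.6898°: -0.000000256° × 111000 × cos 81.6898° = -0.000000256 × 111000 × 0.1445 ≈ -0.00410704 m.
Hypotenuse of the two orthogonal shifts: √(0.03663² + 0.00410704²) = 0.0368595 m.

0.037 metres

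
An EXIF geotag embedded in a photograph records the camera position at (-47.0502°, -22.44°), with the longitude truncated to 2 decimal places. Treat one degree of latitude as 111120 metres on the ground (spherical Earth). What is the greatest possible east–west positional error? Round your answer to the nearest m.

Truncating at 2 decimal places can drop up to a full unit in the last place, so the longitude may be off by as much as 0.01°.
At latitude 47.0502° a degree of longitude spans 111120 m × cos 47.0502° = 111120 × 0.6814 ≈ 75712.4 m.
Maximum E–W displacement: 0.01 × 75712.4 = 757.124 m.

757 m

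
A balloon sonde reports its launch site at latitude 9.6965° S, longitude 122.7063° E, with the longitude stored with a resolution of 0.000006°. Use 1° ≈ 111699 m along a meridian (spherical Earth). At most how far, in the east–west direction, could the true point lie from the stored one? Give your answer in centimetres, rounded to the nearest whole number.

33 centimetres

With a 0.000006° grid the true value lies within half a step, ±0.000006°/2 = ±3e-06°, of the stored one.
Parallels shrink by cos φ, so at 9.6965° a degree of longitude is 111699 × 0.9857 ≈ 110103 m.
So at most 3e-06° × 110103 ≈ 0.33031 m east–west.
That is 0.33031 m = 33.031 cm.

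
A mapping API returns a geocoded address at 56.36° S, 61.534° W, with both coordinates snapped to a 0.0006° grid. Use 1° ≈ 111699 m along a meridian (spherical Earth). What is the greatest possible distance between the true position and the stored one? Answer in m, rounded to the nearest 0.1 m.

With a 0.0006° grid the true value lies within half a step, ±0.0006°/2 = ±0.0003°, of the stored one.
North–south component: 0.0003° × 111699 = 33.5097 m.
Longitude error → 0.0003 × 111699 × cos 56.36° = 0.0003 × 111699 × 0.5540 ≈ 18.5635 m.
Worst case both components are at the extreme and orthogonal: √(33.5097² + 18.5635²) ≈ 38.308 m.

38.3 m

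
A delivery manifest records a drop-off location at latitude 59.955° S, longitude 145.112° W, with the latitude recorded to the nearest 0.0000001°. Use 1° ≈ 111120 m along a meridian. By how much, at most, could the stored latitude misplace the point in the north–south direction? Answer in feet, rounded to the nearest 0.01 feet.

0.02 feet

Rounding to 7 decimal places leaves the latitude within ±5e-08° of the true value.
So the N–S error is at most 5e-08 × 111120 = 0.005556 m.
In feet: 0.005556 m ÷ 0.3048 ≈ 0.018228 ft.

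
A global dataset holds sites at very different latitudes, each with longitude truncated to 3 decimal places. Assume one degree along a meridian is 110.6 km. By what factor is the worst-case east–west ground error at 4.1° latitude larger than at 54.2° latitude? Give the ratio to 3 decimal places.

1.705

Truncating at 3 decimal places can drop up to a full unit in the last place, so the longitude may be off by as much as 0.001°.
Error at 4.1° = 0.001° × 110600 × cos 4.1° ≈ 110.6 × 0.9974 = 110.32 m.
At 54.2°: 0.001° × 110600 × cos 54.2° = 0.001 × 110600 × 0.5850 ≈ 64.696 m.
Ratio: 110.32 / 64.696 = cos 4.1° / cos 54.2° ≈ 1.7052.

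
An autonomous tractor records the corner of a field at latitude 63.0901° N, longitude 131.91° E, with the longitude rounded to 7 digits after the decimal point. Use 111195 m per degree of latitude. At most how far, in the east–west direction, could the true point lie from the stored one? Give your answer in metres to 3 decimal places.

Rounding to 7 decimal places leaves the longitude within ±5e-08° of the true value.
Parallels shrink by cos φ, so at 63.0901° a degree of longitude is 111195 × 0.4526 ≈ 50325.6 m.
So at most 5e-08° × 50325.6 ≈ 0.00251628 m east–west.

0.003 metres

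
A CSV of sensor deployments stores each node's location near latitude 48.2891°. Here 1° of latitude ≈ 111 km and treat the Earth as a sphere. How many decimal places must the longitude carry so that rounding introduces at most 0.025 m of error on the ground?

7 decimal places

At 48.2891° one degree of longitude covers 111000 × cos 48.2891° ≈ 111000 × 0.6654 ≈ 73856.3 m.
N decimal places → at most half a unit in the last place, 0.5 × 10⁻ᴺ° = 73856.3/2 × 10⁻ᴺ m.
Setting 36928.2 × 10⁻ᴺ ≤ 0.025 gives 10ᴺ ≥ 1.477e+06, i.e. N ≥ 6.17.
So 7 decimal places suffice (0.00369 m); 6 would allow up to 0.0369 m.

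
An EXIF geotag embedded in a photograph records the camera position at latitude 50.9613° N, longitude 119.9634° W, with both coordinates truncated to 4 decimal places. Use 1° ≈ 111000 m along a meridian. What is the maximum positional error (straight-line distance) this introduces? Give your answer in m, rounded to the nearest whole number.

13 m

Truncating at 4 decimal places can drop up to a full unit in the last place, so each coordinate may be off by as much as 0.0001°.
North–south component: 0.0001° × 111000 = 11.1 m.
Longitude error → 0.0001 × 111000 × cos 50.9613° = 0.0001 × 111000 × 0.6298 ≈ 6.99128 m.
Combining orthogonally: (11.1² + 6.99128²)^½ ≈ 13.1182 m.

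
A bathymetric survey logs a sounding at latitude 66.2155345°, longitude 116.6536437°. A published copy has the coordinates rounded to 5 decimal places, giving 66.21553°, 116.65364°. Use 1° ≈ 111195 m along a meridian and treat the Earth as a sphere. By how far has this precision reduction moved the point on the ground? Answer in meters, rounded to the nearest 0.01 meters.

Δlat = 66.2155345 − 66.21553 = +0.0000045°; Δlon = 116.6536437 − 116.65364 = +0.0000037°.
North–south shift: 0.0000045 × 111195 = 0.500378 m.
E–W at 66.2155°: 0.0000037° × 111195 × cos 66.2155° = 0.0000037 × 111195 × 0.4033 ≈ 0.165925 m.
Distance: √(0.500378² + 0.165925²) ≈ 0.527171 m.

0.53 meters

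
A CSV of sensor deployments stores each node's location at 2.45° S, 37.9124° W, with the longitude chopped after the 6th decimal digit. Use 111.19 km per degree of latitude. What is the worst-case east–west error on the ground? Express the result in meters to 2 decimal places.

Truncating at 6 decimal places can drop up to a full unit in the last place, so the longitude may be off by as much as 1e-06°.
Parallels shrink by cos φ, so at 2.45° a degree of longitude is 111190 × 0.9991 ≈ 111088 m.
So at most 1e-06° × 111088 ≈ 0.111088 m east–west.

0.11 meters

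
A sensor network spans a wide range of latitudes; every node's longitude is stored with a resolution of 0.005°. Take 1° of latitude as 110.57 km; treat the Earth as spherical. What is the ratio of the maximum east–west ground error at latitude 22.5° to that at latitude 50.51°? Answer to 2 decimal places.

With a 0.005° grid the true value lies within half a step, ±0.005°/2 = ±0.0025°, of the stored one.
At 22.5°: 0.0025° × 110570 × cos 22.5° = 0.0025 × 110570 × 0.9239 ≈ 255.38 m.
Error at 50.51° = 0.0025° × 110570 × cos 50.51° ≈ 276.43 × 0.6359 = 175.79 m.
The ratio reduces to cos 22.5° / cos 50.51° = 0.9239/0.6359 ≈ 1.4528.

1.45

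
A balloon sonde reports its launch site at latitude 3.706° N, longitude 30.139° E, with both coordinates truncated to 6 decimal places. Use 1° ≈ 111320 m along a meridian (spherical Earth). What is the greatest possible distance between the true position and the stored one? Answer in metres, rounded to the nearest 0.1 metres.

Truncating at 6 decimal places can drop up to a full unit in the last place, so each coordinate may be off by as much as 1e-06°.
N–S: 1e-06° × 111320 m/° = 0.11132 m.
East–west component at 3.706°: 1e-06° × 111320 × cos 3.706° ≈ 1e-06 × 111087 ≈ 0.111087 m.
Worst case both components are at the extreme and orthogonal: √(0.11132² + 0.111087²) ≈ 0.157266 m.

0.2 metres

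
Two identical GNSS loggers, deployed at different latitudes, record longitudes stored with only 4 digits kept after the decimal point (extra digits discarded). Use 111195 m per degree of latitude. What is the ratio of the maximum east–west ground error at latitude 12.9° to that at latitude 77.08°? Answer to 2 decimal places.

4.36

Truncating at 4 decimal places can drop up to a full unit in the last place, so the longitude may be off by as much as 0.0001°.
At 12.9°: 0.0001° × 111195 × cos 12.9° = 0.0001 × 111195 × 0.9748 ≈ 10.839 m.
At 77.08°: 0.0001° × 111195 × cos 77.08° = 0.0001 × 111195 × 0.2236 ≈ 2.4862 m.
The ratio reduces to cos 12.9° / cos 77.08° = 0.9748/0.2236 ≈ 4.3596.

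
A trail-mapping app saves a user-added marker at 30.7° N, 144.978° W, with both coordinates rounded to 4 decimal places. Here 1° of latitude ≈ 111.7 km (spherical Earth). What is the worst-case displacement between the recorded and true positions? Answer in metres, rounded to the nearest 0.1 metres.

Rounding to 4 decimal places leaves each coordinate within ±5e-05° of the true value.
North–south component: 5e-05° × 111700 = 5.585 m.
East–west component at 30.7°: 5e-05° × 111700 × cos 30.7° ≈ 5e-05 × 96045.5 ≈ 4.80227 m.
Combining orthogonally: (5.585² + 4.80227²)^½ ≈ 7.36574 m.

7.4 metres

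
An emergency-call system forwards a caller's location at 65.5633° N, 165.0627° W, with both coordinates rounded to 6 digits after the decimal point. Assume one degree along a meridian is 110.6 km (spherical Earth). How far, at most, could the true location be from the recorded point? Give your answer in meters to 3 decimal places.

0.060 meters

Rounding to 6 decimal places leaves each coordinate within ±5e-07° of the true value.
North–south component: 5e-07° × 110600 = 0.0553 m.
East–west component at 65.5633°: 5e-07° × 110600 × cos 65.5633° ≈ 5e-07 × 45753.9 ≈ 0.0228769 m.
Worst case both components are at the extreme and orthogonal: √(0.0553² + 0.0228769²) ≈ 0.0598452 m.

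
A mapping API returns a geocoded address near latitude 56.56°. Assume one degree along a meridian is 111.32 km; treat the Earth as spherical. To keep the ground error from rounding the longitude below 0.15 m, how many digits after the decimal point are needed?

At 56.56° one degree of longitude covers 111320 × cos 56.56° ≈ 111320 × 0.5511 ≈ 61344.4 m.
N decimal places → at most half a unit in the last place, 0.5 × 10⁻ᴺ° = 61344.4/2 × 10⁻ᴺ m.
Need 0.5 × 61344.4 × 10⁻ᴺ ≤ 0.15 → 10⁻ᴺ ≤ 4.890e-06, so N ≥ 5.31.
N = 5 would give 0.307 m (too coarse); N = 6 gives 0.0307 m ≤ 0.15 m.

6 decimal places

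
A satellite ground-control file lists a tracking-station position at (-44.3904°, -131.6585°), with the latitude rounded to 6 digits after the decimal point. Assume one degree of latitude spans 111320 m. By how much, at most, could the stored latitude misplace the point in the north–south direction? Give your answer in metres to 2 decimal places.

Rounding to 6 decimal places leaves the latitude within ±5e-07° of the true value.
North–south distance: 5e-07° × 111320 m/° = 0.05566 m.

0.06 metres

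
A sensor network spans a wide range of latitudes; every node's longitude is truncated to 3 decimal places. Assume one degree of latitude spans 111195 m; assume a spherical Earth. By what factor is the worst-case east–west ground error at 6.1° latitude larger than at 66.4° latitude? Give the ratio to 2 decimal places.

2.48

Truncating at 3 decimal places can drop up to a full unit in the last place, so the longitude may be off by as much as 0.001°.
Error at 6.1° = 0.001° × 111195 × cos 6.1° ≈ 111.2 × 0.9943 = 110.57 m.
At 66.4°: 0.001° × 111195 × cos 66.4° = 0.001 × 111195 × 0.4003 ≈ 44.517 m.
Ratio: 110.57 / 44.517 = cos 6.1° / cos 66.4° ≈ 2.4837.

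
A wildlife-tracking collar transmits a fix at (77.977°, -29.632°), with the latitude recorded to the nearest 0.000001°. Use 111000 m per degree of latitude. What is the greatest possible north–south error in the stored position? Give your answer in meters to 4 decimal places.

Rounding to 6 decimal places leaves the latitude within ±5e-07° of the true value.
So the N–S error is at most 5e-07 × 111000 = 0.0555 m.

0.0555 meters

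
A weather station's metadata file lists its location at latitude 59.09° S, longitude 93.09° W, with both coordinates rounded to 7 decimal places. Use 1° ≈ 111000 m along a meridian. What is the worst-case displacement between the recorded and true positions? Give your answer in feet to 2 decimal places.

Rounding to 7 decimal places leaves each coordinate within ±5e-08° of the true value.
North–south component: 5e-08° × 111000 = 0.00555 m.
Longitude error → 5e-08 × 111000 × cos 59.09° = 5e-08 × 111000 × 0.5137 ≈ 0.00285099 m.
The two errors are perpendicular, so the maximum displacement is √(0.00555² + 0.00285099²) ≈ 0.00623944 m.
Converting: 0.00623944 m × 3.2808 ft/m ≈ 0.020471 ft.

0.02 feet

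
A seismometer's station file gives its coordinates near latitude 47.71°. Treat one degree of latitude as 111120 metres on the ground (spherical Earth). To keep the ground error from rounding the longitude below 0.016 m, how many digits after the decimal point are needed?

At 47.71° one degree of longitude covers 111120 × cos 47.71° ≈ 111120 × 0.6729 ≈ 74770.8 m.
With N decimal places the half-ulp bound is 0.5·10⁻ᴺ°, or 0.5·10⁻ᴺ × 74770.8 m on the ground.
Need 0.5 × 74770.8 × 10⁻ᴺ ≤ 0.016 → 10⁻ᴺ ≤ 4.280e-07, so N ≥ 6.37.
At 6 places the error can reach 0.0374 m, but 7 places keeps it to 0.00374 m.

7 decimal places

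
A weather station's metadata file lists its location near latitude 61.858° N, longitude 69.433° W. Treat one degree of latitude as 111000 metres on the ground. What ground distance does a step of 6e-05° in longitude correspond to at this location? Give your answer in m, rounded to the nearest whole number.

3 m

One degree of longitude here spans 111000 × cos 61.858° = 111000 × 0.4717 ≈ 52354.1 m; 6e-05° of that is 3.14124 m.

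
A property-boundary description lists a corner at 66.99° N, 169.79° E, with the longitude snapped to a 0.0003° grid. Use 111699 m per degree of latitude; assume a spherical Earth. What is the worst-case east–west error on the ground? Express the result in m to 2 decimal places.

With a 0.0003° grid the true value lies within half a step, ±0.0003°/2 = ±0.00015°, of the stored one.
At latitude 66.99° a degree of longitude spans 111699 m × cos 66.99° = 111699 × 0.3909 ≈ 43662.2 m.
Maximum E–W displacement: 0.00015 × 43662.2 = 6.54933 m.

6.55 m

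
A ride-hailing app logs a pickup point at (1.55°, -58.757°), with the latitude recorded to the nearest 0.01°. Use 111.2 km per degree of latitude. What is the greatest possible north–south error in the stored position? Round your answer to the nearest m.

556 m

Rounding to 2 decimal places leaves the latitude within ±0.005° of the true value.
Along the meridian that is 0.005° × 111200 m/° = 556 m.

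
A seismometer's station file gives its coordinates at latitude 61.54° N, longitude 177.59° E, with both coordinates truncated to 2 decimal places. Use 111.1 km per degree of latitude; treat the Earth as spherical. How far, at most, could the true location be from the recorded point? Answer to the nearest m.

Truncating at 2 decimal places can drop up to a full unit in the last place, so each coordinate may be off by as much as 0.01°.
N–S: 0.01° × 111100 m/° = 1111 m.
E–W at 61.54°: 0.01° × 111100 × cos 61.54° = 0.01 × 111100 × 0.4765 ≈ 529.442 m.
Combining orthogonally: (1111² + 529.442²)^½ ≈ 1230.7 m.

1231 m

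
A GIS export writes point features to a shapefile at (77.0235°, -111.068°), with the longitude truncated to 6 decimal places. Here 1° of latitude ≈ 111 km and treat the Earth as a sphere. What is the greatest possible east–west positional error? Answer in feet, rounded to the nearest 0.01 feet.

Truncating at 6 decimal places can drop up to a full unit in the last place, so the longitude may be off by as much as 1e-06°.
Parallels shrink by cos φ, so at 77.0235° a degree of longitude is 111000 × 0.2246 ≈ 24925.2 m.
East–west error: 1e-06° × 24925.2 m/° ≈ 0.0249252 m.
Converting: 0.0249252 m × 3.2808 ft/m ≈ 0.081776 ft.

0.08 feet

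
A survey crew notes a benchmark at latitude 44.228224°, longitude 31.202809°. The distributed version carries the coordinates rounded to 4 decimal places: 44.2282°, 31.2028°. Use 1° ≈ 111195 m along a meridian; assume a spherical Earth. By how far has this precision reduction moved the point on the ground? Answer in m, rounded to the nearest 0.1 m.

The latitude changed by +0.000024° and the longitude by +0.000009°.
North–south shift: 0.000024 × 111195 = 2.66868 m.
E–W at 44.2282°: 0.000009° × 111195 × cos 44.2282° = 0.000009 × 111195 × 0.7166 ≈ 0.717108 m.
Hypotenuse of the two orthogonal shifts: √(2.66868² + 0.717108²) = 2.76335 m.

2.8 m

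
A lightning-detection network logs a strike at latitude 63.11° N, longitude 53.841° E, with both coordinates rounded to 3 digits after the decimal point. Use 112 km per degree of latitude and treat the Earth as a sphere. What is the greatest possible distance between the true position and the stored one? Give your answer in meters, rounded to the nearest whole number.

61 meters

Rounding to 3 decimal places leaves each coordinate within ±0.0005° of the true value.
North–south component: 0.0005° × 112000 = 56 m.
E–W at 63.11°: 0.0005° × 112000 × cos 63.11° = 0.0005 × 112000 × 0.4523 ≈ 25.3276 m.
The two errors are perpendicular, so the maximum displacement is √(56² + 25.3276²) ≈ 61.4613 m.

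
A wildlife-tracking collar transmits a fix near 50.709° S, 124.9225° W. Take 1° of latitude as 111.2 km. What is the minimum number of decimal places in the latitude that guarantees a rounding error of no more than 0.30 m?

One degree of latitude covers 111200 m.
N decimal places → at most half a unit in the last place, 0.5 × 10⁻ᴺ° = 111200/2 × 10⁻ᴺ m.
Need 0.5 × 111200 × 10⁻ᴺ ≤ 0.30 → 10⁻ᴺ ≤ 5.396e-06, so N ≥ 5.27.
So 6 decimal places suffice (0.0556 m); 5 would allow up to 0.556 m.

6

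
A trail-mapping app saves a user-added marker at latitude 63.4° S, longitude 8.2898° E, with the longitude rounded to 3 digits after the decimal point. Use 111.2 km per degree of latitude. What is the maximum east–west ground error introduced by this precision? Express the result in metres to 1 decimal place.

Rounding to 3 decimal places leaves the longitude within ±0.0005° of the true value.
At latitude 63.4° a degree of longitude spans 111200 m × cos 63.4° = 111200 × 0.4478 ≈ 49790.8 m.
Maximum E–W displacement: 0.0005 × 49790.8 = 24.8954 m.

24.9 metres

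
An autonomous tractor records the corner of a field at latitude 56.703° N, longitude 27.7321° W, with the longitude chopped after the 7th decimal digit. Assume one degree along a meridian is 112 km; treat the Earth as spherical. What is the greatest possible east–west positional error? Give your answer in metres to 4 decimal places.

Truncating at 7 decimal places can drop up to a full unit in the last place, so the longitude may be off by as much as 1e-07°.
One degree of longitude at 56.703° is 112000 × cos 56.703° ≈ 112000 × 0.5490 = 61485.7 m.
East–west error: 1e-07° × 61485.7 m/° ≈ 0.00614857 m.

0.0061 metres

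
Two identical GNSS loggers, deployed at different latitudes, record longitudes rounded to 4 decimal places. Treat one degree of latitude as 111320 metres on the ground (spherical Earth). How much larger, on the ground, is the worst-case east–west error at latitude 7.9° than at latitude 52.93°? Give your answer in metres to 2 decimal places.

Rounding to 4 decimal places leaves the longitude within ±5e-05° of the true value.
Error at 7.9° = 5e-05° × 111320 × cos 7.9° ≈ 5.566 × 0.9905 = 5.5132 m.
At 52.93°: 5e-05° × 111320 × cos 52.93° = 5e-05 × 111320 × 0.6028 ≈ 3.3551 m.
Difference: 5.5132 − 3.3551 = 2.158 m.

2.16 metres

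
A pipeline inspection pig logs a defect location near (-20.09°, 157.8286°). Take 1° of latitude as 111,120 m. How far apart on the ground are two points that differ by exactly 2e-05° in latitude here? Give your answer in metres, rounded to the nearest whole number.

Along a meridian 2e-05° is 2e-05 × 111120 = 2.2224 m.

2 metres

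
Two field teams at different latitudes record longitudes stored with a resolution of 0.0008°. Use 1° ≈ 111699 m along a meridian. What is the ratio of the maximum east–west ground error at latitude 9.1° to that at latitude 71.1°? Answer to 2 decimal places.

With a 0.0008° grid the true value lies within half a step, ±0.0008°/2 = ±0.0004°, of the stored one.
Error at 9.1° = 0.0004° × 111699 × cos 9.1° ≈ 44.68 × 0.9874 = 44.117 m.
Error at 71.1° = 0.0004° × 111699 × cos 71.1° ≈ 44.68 × 0.3239 = 14.473 m.
The ratio reduces to cos 9.1° / cos 71.1° = 0.9874/0.3239 ≈ 3.0484.

3.05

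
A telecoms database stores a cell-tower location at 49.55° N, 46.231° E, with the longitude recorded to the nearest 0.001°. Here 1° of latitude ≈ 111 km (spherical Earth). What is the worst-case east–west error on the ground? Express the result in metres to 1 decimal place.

36.0 metres

Rounding to 3 decimal places leaves the longitude within ±0.0005° of the true value.
At latitude 49.55° a degree of longitude spans 111000 m × cos 49.55° = 111000 × 0.6488 ≈ 72015 m.
East–west error: 0.0005° × 72015 m/° ≈ 36.0075 m.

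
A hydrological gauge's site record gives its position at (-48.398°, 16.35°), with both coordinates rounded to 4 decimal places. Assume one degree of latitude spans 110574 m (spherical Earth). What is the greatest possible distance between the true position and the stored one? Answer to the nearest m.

Rounding to 4 decimal places leaves each coordinate within ±5e-05° of the true value.
North–south component: 5e-05° × 110574 = 5.5287 m.
E–W at 48.398°: 5e-05° × 110574 × cos 48.398° = 5e-05 × 110574 × 0.6640 ≈ 3.67079 m.
Combining orthogonally: (5.5287² + 3.67079²)^½ ≈ 6.63636 m.

7 m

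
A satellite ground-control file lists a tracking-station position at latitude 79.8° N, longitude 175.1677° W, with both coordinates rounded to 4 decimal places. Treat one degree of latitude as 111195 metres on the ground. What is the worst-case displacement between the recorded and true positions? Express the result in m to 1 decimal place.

5.6 m

Rounding to 4 decimal places leaves each coordinate within ±5e-05° of the true value.
N–S: 5e-05° × 111195 m/° = 5.55975 m.
Longitude error → 5e-05 × 111195 × cos 79.8° = 5e-05 × 111195 × 0.1771 ≈ 0.984547 m.
Combining orthogonally: (5.55975² + 0.984547²)^½ ≈ 5.64625 m.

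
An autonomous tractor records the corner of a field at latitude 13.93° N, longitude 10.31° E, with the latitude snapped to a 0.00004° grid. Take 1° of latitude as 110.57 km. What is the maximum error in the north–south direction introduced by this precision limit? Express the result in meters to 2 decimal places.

With a 0.00004° grid the true value lies within half a step, ±0.00004°/2 = ±2e-05°, of the stored one.
North–south distance: 2e-05° × 110570 m/° = 2.2114 m.

2.21 meters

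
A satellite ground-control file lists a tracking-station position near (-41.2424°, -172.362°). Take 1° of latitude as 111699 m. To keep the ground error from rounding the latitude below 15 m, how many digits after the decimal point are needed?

4 decimal places

One degree of latitude covers 111699 m.
Rounding to N decimal places gives at most 0.5 × 10⁻ᴺ degrees of error, i.e. 0.5 × 10⁻ᴺ × 111699 m.
Setting 55849.5 × 10⁻ᴺ ≤ 15 gives 10ᴺ ≥ 3723, i.e. N ≥ 3.57.
N = 3 would give 55.8 m (too coarse); N = 4 gives 5.58 m ≤ 15 m.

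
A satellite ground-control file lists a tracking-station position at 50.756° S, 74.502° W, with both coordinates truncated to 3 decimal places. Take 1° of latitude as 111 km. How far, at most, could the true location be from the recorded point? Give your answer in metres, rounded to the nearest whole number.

Truncating at 3 decimal places can drop up to a full unit in the last place, so each coordinate may be off by as much as 0.001°.
N–S: 0.001° × 111000 m/° = 111 m.
Longitude error → 0.001 × 111000 × cos 50.756° = 0.001 × 111000 × 0.6326 ≈ 70.2213 m.
Combining orthogonally: (111² + 70.2213²)^½ ≈ 131.347 m.

131 metres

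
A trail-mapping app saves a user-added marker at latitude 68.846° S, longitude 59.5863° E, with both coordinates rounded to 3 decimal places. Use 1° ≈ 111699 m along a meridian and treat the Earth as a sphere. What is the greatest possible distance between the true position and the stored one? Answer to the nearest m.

Rounding to 3 decimal places leaves each coordinate within ±0.0005° of the true value.
Latitude error → 0.0005 × 111699 = 55.8495 m along the meridian.
East–west component at 68.846°: 0.0005° × 111699 × cos 68.846° ≈ 0.0005 × 40309.5 ≈ 20.1547 m.
Combining orthogonally: (55.8495² + 20.1547²)^½ ≈ 59.3749 m.

59 m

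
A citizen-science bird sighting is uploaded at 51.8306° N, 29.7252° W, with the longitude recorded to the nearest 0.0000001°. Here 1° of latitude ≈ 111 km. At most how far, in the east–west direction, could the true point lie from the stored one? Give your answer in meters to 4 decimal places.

Rounding to 7 decimal places leaves the longitude within ±5e-08° of the true value.
At latitude 51.8306° a degree of longitude spans 111000 m × cos 51.8306° = 111000 × 0.6180 ≈ 68596.7 m.
So at most 5e-08° × 68596.7 ≈ 0.00342984 m east–west.

0.0034 meters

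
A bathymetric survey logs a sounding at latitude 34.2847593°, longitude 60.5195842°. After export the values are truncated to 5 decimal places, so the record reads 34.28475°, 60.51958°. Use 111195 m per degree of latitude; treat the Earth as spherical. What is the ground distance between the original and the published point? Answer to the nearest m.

1 m

The latitude changed by +0.0000093° and the longitude by +0.0000042°.
N–S: 0.0000093° × 111195 m/° = 1.03411 m.
East–west at this latitude: 0.0000042° × 111195 × cos 34.2848° ≈ 0.0000042 × 91874.7 = 0.385874 m.
Combined displacement = (1.03411² + 0.385874²)^½ ≈ 1.10376 m.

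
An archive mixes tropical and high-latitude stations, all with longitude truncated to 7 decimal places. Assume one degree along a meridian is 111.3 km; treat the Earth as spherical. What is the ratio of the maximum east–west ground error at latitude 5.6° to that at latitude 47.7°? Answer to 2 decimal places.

Truncating at 7 decimal places can drop up to a full unit in the last place, so the longitude may be off by as much as 1e-07°.
At 5.6°: 1e-07° × 111300 × cos 5.6° = 1e-07 × 111300 × 0.9952 ≈ 0.011077 m.
At 47.7°: 1e-07° × 111300 × cos 47.7° = 1e-07 × 111300 × 0.6730 ≈ 0.0074906 m.
The ratio reduces to cos 5.6° / cos 47.7° = 0.9952/0.6730 ≈ 1.4788.

1.48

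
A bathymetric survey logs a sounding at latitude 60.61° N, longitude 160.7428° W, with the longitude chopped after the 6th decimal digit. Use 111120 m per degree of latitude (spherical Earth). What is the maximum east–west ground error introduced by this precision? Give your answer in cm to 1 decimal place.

Truncating at 6 decimal places can drop up to a full unit in the last place, so the longitude may be off by as much as 1e-06°.
Parallels shrink by cos φ, so at 60.61° a degree of longitude is 111120 × 0.4908 ≈ 54532.3 m.
East–west error: 1e-06° × 54532.3 m/° ≈ 0.0545323 m.
That is 0.0545323 m = 5.4532 cm.

5.5 cm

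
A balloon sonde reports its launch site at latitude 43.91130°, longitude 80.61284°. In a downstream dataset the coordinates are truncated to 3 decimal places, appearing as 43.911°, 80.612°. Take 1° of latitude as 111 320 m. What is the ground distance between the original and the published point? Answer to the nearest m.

The latitude changed by +0.00030° and the longitude by +0.00084°.
N–S: 0.00030° × 111320 m/° = 33.396 m.
East–west at this latitude: 0.00084° × 111320 × cos 43.911° ≈ 0.00084 × 80196.9 = 67.3654 m.
Hypotenuse of the two orthogonal shifts: √(33.396² + 67.3654²) = 75.189 m.

75 m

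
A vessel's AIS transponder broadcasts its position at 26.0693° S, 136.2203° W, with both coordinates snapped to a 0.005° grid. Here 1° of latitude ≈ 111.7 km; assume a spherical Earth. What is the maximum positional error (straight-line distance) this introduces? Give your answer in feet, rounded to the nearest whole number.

1232 feet

With a 0.005° grid the true value lies within half a step, ±0.005°/2 = ±0.0025°, of the stored one.
N–S: 0.0025° × 111700 m/° = 279.25 m.
East–west component at 26.0693°: 0.0025° × 111700 × cos 26.0693° ≈ 0.0025 × 100336 ≈ 250.84 m.
Combining orthogonally: (279.25² + 250.84²)^½ ≈ 375.368 m.
Converting: 375.368 m × 3.2808 ft/m ≈ 1231.5 ft.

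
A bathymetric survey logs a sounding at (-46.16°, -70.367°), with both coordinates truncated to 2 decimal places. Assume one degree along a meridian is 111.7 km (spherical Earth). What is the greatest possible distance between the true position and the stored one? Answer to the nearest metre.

1359 metres

Truncating at 2 decimal places can drop up to a full unit in the last place, so each coordinate may be off by as much as 0.01°.
Latitude error → 0.01 × 111700 = 1117 m along the meridian.
East–west component at 46.16°: 0.01° × 111700 × cos 46.16° ≈ 0.01 × 77368.7 ≈ 773.687 m.
Combining orthogonally: (1117² + 773.687²)^½ ≈ 1358.78 m.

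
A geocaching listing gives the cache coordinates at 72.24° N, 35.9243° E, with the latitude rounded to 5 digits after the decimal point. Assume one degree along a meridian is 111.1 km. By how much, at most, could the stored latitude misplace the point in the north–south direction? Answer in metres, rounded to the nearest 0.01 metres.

0.56 metres

Rounding to 5 decimal places leaves the latitude within ±5e-06° of the true value.
So the N–S error is at most 5e-06 × 111100 = 0.5555 m.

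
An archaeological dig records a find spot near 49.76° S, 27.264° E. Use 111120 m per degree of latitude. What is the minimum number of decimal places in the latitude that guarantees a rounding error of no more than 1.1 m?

5 decimal places

One degree of latitude covers 111120 m.
With N decimal places the half-ulp bound is 0.5·10⁻ᴺ°, or 0.5·10⁻ᴺ × 111120 m on the ground.
Need 0.5 × 111120 × 10⁻ᴺ ≤ 1.1 → 10⁻ᴺ ≤ 1.980e-05, so N ≥ 4.70.
So 5 decimal places suffice (0.556 m); 4 would allow up to 5.56 m.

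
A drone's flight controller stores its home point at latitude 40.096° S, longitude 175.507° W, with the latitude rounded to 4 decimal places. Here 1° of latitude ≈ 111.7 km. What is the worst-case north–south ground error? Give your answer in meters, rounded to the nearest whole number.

6 meters

Rounding to 4 decimal places leaves the latitude within ±5e-05° of the true value.
Along the meridian that is 5e-05° × 111700 m/° = 5.585 m.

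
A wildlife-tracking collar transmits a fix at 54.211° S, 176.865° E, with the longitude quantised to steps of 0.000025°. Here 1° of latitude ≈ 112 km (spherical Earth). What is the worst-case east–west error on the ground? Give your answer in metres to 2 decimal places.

With a 0.000025° grid the true value lies within half a step, ±0.000025°/2 = ±1.25e-05°, of the stored one.
One degree of longitude at 54.211° is 112000 × cos 54.211° ≈ 112000 × 0.5848 = 65497.8 m.
Maximum E–W displacement: 1.25e-05 × 65497.8 = 0.818723 m.

0.82 metres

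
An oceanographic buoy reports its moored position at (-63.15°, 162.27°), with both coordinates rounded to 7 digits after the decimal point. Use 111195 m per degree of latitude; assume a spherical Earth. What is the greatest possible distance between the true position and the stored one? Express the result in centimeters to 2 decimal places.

Rounding to 7 decimal places leaves each coordinate within ±5e-08° of the true value.
N–S: 5e-08° × 111195 m/° = 0.00555975 m.
East–west component at 63.15°: 5e-08° × 111195 × cos 63.15° ≈ 5e-08 × 50221.9 ≈ 0.0025111 m.
Worst case both components are at the extreme and orthogonal: √(0.00555975² + 0.0025111²) ≈ 0.00610053 m.
That is 0.00610053 m = 0.61005 cm.

0.61 centimeters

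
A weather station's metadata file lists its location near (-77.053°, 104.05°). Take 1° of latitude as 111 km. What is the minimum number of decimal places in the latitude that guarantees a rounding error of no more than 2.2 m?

One degree of latitude covers 111000 m.
N decimal places → at most half a unit in the last place, 0.5 × 10⁻ᴺ° = 111000/2 × 10⁻ᴺ m.
Need 0.5 × 111000 × 10⁻ᴺ ≤ 2.2 → 10⁻ᴺ ≤ 3.964e-05, so N ≥ 4.40.
N = 4 would give 5.55 m (too coarse); N = 5 gives 0.555 m ≤ 2.2 m.

5 decimal places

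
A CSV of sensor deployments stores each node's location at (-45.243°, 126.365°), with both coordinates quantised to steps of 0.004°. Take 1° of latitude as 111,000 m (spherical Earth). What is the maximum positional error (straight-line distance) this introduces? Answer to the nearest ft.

With a 0.004° grid the true value lies within half a step, ±0.004°/2 = ±0.002°, of the stored one.
Latitude error → 0.002 × 111000 = 222 m along the meridian.
E–W at 45.243°: 0.002° × 111000 × cos 45.243° = 0.002 × 111000 × 0.7041 ≈ 156.311 m.
The two errors are perpendicular, so the maximum displacement is √(222² + 156.311²) ≈ 271.509 m.
In feet: 271.509 m ÷ 0.3048 ≈ 890.78 ft.

891 ft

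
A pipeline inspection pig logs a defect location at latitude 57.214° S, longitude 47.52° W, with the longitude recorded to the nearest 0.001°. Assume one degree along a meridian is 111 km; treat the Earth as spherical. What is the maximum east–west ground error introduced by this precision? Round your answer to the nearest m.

Rounding to 3 decimal places leaves the longitude within ±0.0005° of the true value.
One degree of longitude at 57.214° is 111000 × cos 57.214° ≈ 111000 × 0.5415 = 60106.8 m.
Maximum E–W displacement: 0.0005 × 60106.8 = 30.0534 m.

30 m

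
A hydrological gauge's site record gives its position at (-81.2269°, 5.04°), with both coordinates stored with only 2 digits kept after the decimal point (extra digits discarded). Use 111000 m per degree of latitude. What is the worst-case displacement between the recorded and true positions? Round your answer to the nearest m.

Truncating at 2 decimal places can drop up to a full unit in the last place, so each coordinate may be off by as much as 0.01°.
Latitude error → 0.01 × 111000 = 1110 m along the meridian.
E–W at 81.2269°: 0.01° × 111000 × cos 81.2269° = 0.01 × 111000 × 0.1525 ≈ 169.299 m.
Combining orthogonally: (1110² + 169.299²)^½ ≈ 1122.84 m.

1123 m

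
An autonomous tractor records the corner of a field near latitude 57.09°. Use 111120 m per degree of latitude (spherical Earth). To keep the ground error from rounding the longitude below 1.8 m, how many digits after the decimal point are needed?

5

At 57.09° one degree of longitude covers 111120 × cos 57.09° ≈ 111120 × 0.5433 ≈ 60373.8 m.
Rounding to N decimal places gives at most 0.5 × 10⁻ᴺ degrees of error, i.e. 0.5 × 10⁻ᴺ × 60373.8 m.
Need 0.5 × 60373.8 × 10⁻ᴺ ≤ 1.8 → 10⁻ᴺ ≤ 5.963e-05, so N ≥ 4.22.
So 5 decimal places suffice (0.302 m); 4 would allow up to 3.02 m.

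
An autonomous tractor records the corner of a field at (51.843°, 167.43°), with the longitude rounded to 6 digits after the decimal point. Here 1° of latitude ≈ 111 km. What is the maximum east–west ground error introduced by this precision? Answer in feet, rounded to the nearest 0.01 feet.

0.11 feet

Rounding to 6 decimal places leaves the longitude within ±5e-07° of the true value.
Parallels shrink by cos φ, so at 51.843° a degree of longitude is 111000 × 0.6178 ≈ 68577.8 m.
So at most 5e-07° × 68577.8 ≈ 0.0342889 m east–west.
In feet: 0.0342889 m ÷ 0.3048 ≈ 0.1125 ft.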